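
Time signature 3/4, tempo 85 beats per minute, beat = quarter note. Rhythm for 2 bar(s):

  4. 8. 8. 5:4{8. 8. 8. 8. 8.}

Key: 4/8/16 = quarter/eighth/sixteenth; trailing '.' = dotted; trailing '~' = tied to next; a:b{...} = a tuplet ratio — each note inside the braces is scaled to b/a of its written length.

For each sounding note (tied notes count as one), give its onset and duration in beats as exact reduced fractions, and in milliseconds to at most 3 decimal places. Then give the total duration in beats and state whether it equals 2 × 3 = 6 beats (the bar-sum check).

1) 0.0ms=0b +1058.824ms=3/2b
2) 1058.824ms=3/2b +529.412ms=3/4b
3) 1588.235ms=9/4b +529.412ms=3/4b
4) 2117.647ms=3b +423.529ms=3/5b
5) 2541.176ms=18/5b +423.529ms=3/5b
6) 2964.706ms=21/5b +423.529ms=3/5b
7) 3388.235ms=24/5b +423.529ms=3/5b
8) 3811.765ms=27/5b +423.529ms=3/5b
Σ=6b of 6 (85bpm 3/4) — PASS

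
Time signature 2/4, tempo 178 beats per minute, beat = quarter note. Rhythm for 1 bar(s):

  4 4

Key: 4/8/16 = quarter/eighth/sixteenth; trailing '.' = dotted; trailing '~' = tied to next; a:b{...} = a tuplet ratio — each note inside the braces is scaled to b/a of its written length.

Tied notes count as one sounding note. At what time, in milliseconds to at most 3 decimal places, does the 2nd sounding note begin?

note 2 onset = 1b = 337.079ms

1. 0.0ms @ 0 + 337.079ms (1)
2. 337.079ms @ 1 + 337.079ms (1)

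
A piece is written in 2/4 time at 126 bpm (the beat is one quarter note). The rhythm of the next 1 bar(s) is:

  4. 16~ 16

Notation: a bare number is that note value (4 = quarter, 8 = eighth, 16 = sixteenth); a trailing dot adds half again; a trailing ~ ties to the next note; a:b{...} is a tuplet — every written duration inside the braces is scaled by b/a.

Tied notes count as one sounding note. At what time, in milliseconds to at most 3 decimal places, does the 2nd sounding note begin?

note 2 onset = 3/2b = 714.286ms

1. 0.0ms @ 0 + 714.286ms (3/2)
2. 714.286ms @ 3/2 + 238.095ms (1/2)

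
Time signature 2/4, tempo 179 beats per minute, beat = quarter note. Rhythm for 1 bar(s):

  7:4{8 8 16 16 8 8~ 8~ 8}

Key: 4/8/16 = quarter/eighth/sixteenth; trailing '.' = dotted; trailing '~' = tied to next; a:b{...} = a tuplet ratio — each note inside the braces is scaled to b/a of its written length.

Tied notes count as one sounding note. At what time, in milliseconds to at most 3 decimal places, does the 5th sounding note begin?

1. 0.0ms @ 0 + 95.77ms (2/7)
2. 95.77ms @ 2/7 + 95.77ms (2/7)
3. 191.54ms @ 4/7 + 47.885ms (1/7)
4. 239.425ms @ 5/7 + 47.885ms (1/7)
5. 287.31ms @ 6/7 + 95.77ms (2/7)
6. 383.081ms @ 8/7 + 287.31ms (6/7)

note 5 onset = 6/7b = 287.31ms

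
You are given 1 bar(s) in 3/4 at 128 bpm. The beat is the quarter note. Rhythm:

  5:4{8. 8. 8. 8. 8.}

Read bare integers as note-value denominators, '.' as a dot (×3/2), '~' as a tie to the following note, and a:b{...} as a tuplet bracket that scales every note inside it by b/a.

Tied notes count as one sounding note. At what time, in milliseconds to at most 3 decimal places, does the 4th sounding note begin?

note 4 onset = 9/5b = 843.75ms

1. 0.0ms @ 0 + 281.25ms (3/5)
2. 281.25ms @ 3/5 + 281.25ms (3/5)
3. 562.5ms @ 6/5 + 281.25ms (3/5)
4. 843.75ms @ 9/5 + 281.25ms (3/5)
5. 1125.0ms @ 12/5 + 281.25ms (3/5)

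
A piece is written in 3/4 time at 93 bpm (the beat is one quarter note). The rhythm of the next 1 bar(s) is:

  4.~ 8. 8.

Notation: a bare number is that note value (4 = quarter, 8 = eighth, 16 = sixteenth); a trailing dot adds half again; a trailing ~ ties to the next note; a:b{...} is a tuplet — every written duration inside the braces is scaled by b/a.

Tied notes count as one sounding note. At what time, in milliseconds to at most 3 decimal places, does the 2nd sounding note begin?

note 2 onset = 9/4b = 1451.613ms

1. 0.0ms @ 0 + 1451.613ms (9/4)
2. 1451.613ms @ 9/4 + 483.871ms (3/4)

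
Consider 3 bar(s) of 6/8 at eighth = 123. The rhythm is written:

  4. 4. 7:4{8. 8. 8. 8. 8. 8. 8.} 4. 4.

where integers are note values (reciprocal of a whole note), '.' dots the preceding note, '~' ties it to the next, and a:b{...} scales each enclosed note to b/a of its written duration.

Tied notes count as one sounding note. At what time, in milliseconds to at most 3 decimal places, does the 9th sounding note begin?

1. 0.0ms @ 0 + 1463.415ms (3)
2. 1463.415ms @ 3 + 1463.415ms (3)
3. 2926.829ms @ 6 + 418.118ms (6/7)
4. 3344.948ms @ 48/7 + 418.118ms (6/7)
5. 3763.066ms @ 54/7 + 418.118ms (6/7)
6. 4181.185ms @ 60/7 + 418.118ms (6/7)
7. 4599.303ms @ 66/7 + 418.118ms (6/7)
8. 5017.422ms @ 72/7 + 418.118ms (6/7)
9. 5435.54ms @ 78/7 + 418.118ms (6/7)
10. 5853.659ms @ 12 + 1463.415ms (3)
11. 7317.073ms @ 15 + 1463.415ms (3)

note 9 onset = 78/7b = 5435.54ms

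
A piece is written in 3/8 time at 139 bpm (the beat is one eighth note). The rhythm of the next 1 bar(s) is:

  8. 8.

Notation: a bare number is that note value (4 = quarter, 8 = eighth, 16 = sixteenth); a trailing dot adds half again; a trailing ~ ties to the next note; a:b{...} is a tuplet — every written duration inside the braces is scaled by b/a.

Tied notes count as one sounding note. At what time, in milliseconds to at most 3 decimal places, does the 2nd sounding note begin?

1. 0.0ms @ 0 + 647.482ms (3/2)
2. 647.482ms @ 3/2 + 647.482ms (3/2)

note 2 onset = 3/2b = 647.482ms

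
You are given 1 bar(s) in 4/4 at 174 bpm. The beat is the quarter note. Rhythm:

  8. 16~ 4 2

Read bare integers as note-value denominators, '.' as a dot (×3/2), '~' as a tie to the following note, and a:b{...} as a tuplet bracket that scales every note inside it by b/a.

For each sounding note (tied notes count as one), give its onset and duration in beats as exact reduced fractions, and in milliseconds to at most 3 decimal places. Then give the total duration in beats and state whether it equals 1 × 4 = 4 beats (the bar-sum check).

1) 0.0ms=0b +258.621ms=3/4b
2) 258.621ms=3/4b +431.034ms=5/4b
3) 689.655ms=2b +689.655ms=2b
Σ=4b of 4 (174bpm 4/4) — PASS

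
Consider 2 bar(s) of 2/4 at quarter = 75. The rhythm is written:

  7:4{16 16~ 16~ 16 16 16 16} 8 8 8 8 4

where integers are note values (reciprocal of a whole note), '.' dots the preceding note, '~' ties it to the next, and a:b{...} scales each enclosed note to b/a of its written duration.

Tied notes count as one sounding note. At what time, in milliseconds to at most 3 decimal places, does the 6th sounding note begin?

1. 0.0ms @ 0 + 114.286ms (1/7)
2. 114.286ms @ 1/7 + 342.857ms (3/7)
3. 457.143ms @ 4/7 + 114.286ms (1/7)
4. 571.429ms @ 5/7 + 114.286ms (1/7)
5. 685.714ms @ 6/7 + 114.286ms (1/7)
6. 800.0ms @ 1 + 400.0ms (1/2)
7. 1200.0ms @ 3/2 + 400.0ms (1/2)
8. 1600.0ms @ 2 + 400.0ms (1/2)
9. 2000.0ms @ 5/2 + 400.0ms (1/2)
10. 2400.0ms @ 3 + 800.0ms (1)

note 6 onset = 1b = 800.0ms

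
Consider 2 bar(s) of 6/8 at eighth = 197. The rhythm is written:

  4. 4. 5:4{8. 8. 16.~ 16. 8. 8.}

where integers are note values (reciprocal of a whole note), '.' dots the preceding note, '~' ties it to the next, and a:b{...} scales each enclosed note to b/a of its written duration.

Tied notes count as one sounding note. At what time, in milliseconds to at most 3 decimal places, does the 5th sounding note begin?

1. 0.0ms @ 0 + 913.706ms (3)
2. 913.706ms @ 3 + 913.706ms (3)
3. 1827.411ms @ 6 + 365.482ms (6/5)
4. 2192.893ms @ 36/5 + 365.482ms (6/5)
5. 2558.376ms @ 42/5 + 365.482ms (6/5)
6. 2923.858ms @ 48/5 + 365.482ms (6/5)
7. 3289.34ms @ 54/5 + 365.482ms (6/5)

note 5 onset = 42/5b = 2558.376ms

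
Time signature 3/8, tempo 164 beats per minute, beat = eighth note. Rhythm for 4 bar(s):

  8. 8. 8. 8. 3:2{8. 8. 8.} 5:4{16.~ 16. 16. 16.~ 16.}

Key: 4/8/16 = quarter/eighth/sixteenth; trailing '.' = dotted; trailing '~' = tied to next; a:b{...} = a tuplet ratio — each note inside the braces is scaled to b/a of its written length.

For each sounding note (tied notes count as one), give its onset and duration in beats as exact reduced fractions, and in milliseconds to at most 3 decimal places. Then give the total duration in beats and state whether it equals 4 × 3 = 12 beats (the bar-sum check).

1) 0.0ms=0b +548.78ms=3/2b
2) 548.78ms=3/2b +548.78ms=3/2b
3) 1097.561ms=3b +548.78ms=3/2b
4) 1646.341ms=9/2b +548.78ms=3/2b
5) 2195.122ms=6b +365.854ms=1b
6) 2560.976ms=7b +365.854ms=1b
7) 2926.829ms=8b +365.854ms=1b
8) 3292.683ms=9b +439.024ms=6/5b
9) 3731.707ms=51/5b +219.512ms=3/5b
10) 3951.22ms=54/5b +439.024ms=6/5b
Σ=12b of 12 (164bpm 3/8) — PASS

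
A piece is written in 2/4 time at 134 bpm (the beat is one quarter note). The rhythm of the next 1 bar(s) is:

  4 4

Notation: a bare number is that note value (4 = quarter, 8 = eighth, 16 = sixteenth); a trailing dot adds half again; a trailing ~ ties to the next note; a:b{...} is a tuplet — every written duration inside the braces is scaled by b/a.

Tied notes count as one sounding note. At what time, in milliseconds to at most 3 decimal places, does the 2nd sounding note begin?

note 2 onset = 1b = 447.761ms

1. 0.0ms @ 0 + 447.761ms (1)
2. 447.761ms @ 1 + 447.761ms (1)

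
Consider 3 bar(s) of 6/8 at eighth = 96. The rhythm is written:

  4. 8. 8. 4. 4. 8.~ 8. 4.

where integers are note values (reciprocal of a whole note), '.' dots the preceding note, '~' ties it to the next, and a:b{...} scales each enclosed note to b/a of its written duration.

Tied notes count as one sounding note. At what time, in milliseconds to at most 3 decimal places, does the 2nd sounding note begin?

1. 0.0ms @ 0 + 1875.0ms (3)
2. 1875.0ms @ 3 + 937.5ms (3/2)
3. 2812.5ms @ 9/2 + 937.5ms (3/2)
4. 3750.0ms @ 6 + 1875.0ms (3)
5. 5625.0ms @ 9 + 1875.0ms (3)
6. 7500.0ms @ 12 + 1875.0ms (3)
7. 9375.0ms @ 15 + 1875.0ms (3)

note 2 onset = 3b = 1875.0ms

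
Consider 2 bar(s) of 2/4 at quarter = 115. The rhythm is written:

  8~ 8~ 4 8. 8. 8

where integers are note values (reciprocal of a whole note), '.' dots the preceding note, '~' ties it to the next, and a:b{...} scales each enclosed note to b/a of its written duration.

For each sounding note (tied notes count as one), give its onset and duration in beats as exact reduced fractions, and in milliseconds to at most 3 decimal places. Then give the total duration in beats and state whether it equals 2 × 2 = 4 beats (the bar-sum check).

1) 0.0ms=0b +1043.478ms=2b
2) 1043.478ms=2b +391.304ms=3/4b
3) 1434.783ms=11/4b +391.304ms=3/4b
4) 1826.087ms=7/2b +260.87ms=1/2b
Σ=4b of 4 (115bpm 2/4) — PASS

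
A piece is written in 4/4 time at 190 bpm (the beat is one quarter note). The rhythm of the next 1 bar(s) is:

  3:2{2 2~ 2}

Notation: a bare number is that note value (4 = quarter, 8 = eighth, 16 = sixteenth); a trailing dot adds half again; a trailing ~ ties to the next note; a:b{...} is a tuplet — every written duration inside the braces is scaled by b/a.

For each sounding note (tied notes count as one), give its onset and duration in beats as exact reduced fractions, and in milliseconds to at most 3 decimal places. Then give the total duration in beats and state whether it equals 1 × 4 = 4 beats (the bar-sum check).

1) 0.0ms=0b +421.053ms=4/3b
2) 421.053ms=4/3b +842.105ms=8/3b
Σ=4b of 4 (190bpm 4/4) — PASS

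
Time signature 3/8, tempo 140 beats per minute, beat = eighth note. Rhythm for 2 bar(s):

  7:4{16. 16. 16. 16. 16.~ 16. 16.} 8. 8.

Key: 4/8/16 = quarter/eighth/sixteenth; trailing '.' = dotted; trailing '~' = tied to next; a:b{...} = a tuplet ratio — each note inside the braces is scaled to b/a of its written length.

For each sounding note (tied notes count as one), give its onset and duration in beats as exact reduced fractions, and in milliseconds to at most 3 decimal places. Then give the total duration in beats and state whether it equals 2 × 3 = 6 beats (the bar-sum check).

1) 0.0ms=0b +183.673ms=3/7b
2) 183.673ms=3/7b +183.673ms=3/7b
3) 367.347ms=6/7b +183.673ms=3/7b
4) 551.02ms=9/7b +183.673ms=3/7b
5) 734.694ms=12/7b +367.347ms=6/7b
6) 1102.041ms=18/7b +183.673ms=3/7b
7) 1285.714ms=3b +642.857ms=3/2b
8) 1928.571ms=9/2b +642.857ms=3/2b
Σ=6b of 6 (140bpm 3/8) — PASS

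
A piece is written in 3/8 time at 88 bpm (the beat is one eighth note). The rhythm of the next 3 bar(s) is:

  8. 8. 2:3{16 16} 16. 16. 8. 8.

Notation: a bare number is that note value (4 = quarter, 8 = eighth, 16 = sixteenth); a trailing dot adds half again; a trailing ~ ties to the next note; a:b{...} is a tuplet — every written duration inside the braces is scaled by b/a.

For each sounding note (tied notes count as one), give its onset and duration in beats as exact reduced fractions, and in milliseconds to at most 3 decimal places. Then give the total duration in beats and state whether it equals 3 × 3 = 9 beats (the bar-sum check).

1) 0.0ms=0b +1022.727ms=3/2b
2) 1022.727ms=3/2b +1022.727ms=3/2b
3) 2045.455ms=3b +511.364ms=3/4b
4) 2556.818ms=15/4b +511.364ms=3/4b
5) 3068.182ms=9/2b +511.364ms=3/4b
6) 3579.545ms=21/4b +511.364ms=3/4b
7) 4090.909ms=6b +1022.727ms=3/2b
8) 5113.636ms=15/2b +1022.727ms=3/2b
Σ=9b of 9 (88bpm 3/8) — PASS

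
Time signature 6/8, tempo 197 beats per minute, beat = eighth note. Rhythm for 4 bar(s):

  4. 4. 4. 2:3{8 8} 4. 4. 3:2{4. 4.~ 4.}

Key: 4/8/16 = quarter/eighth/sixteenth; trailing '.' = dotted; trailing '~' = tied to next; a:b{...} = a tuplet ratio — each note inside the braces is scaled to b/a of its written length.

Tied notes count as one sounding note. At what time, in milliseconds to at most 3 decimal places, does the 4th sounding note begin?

note 4 onset = 9b = 2741.117ms

1. 0.0ms @ 0 + 913.706ms (3)
2. 913.706ms @ 3 + 913.706ms (3)
3. 1827.411ms @ 6 + 913.706ms (3)
4. 2741.117ms @ 9 + 456.853ms (3/2)
5. 3197.97ms @ 21/2 + 456.853ms (3/2)
6. 3654.822ms @ 12 + 913.706ms (3)
7. 4568.528ms @ 15 + 913.706ms (3)
8. 5482.234ms @ 18 + 609.137ms (2)
9. 6091.371ms @ 20 + 1218.274ms (4)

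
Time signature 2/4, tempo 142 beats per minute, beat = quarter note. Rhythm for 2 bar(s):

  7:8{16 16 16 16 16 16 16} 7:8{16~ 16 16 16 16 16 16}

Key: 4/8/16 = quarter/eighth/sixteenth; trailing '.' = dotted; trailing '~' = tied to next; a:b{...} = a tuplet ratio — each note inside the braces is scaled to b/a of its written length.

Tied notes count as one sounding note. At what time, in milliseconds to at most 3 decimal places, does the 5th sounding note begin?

1. 0.0ms @ 0 + 120.724ms (2/7)
2. 120.724ms @ 2/7 + 120.724ms (2/7)
3. 241.449ms @ 4/7 + 120.724ms (2/7)
4. 362.173ms @ 6/7 + 120.724ms (2/7)
5. 482.897ms @ 8/7 + 120.724ms (2/7)
6. 603.622ms @ 10/7 + 120.724ms (2/7)
7. 724.346ms @ 12/7 + 120.724ms (2/7)
8. 845.07ms @ 2 + 241.449ms (4/7)
9. 1086.519ms @ 18/7 + 120.724ms (2/7)
10. 1207.243ms @ 20/7 + 120.724ms (2/7)
11. 1327.968ms @ 22/7 + 120.724ms (2/7)
12. 1448.692ms @ 24/7 + 120.724ms (2/7)
13. 1569.416ms @ 26/7 + 120.724ms (2/7)

note 5 onset = 8/7b = 482.897ms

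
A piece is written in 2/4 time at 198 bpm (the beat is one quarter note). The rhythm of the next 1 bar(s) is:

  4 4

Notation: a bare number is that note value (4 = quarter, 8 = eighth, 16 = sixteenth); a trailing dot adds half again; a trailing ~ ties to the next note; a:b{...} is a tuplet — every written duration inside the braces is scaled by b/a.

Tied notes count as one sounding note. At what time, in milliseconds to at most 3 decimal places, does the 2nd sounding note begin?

1. 0.0ms @ 0 + 303.03ms (1)
2. 303.03ms @ 1 + 303.03ms (1)

note 2 onset = 1b = 303.03ms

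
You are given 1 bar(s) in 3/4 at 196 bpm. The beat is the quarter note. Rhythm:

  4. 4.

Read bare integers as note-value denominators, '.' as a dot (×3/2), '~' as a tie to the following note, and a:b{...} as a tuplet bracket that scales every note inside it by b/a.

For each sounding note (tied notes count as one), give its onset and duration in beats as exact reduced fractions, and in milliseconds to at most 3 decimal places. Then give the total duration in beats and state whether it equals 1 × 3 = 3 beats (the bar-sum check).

1) 0.0ms=0b +459.184ms=3/2b
2) 459.184ms=3/2b +459.184ms=3/2b
Σ=3b of 3 (196bpm 3/4) — PASS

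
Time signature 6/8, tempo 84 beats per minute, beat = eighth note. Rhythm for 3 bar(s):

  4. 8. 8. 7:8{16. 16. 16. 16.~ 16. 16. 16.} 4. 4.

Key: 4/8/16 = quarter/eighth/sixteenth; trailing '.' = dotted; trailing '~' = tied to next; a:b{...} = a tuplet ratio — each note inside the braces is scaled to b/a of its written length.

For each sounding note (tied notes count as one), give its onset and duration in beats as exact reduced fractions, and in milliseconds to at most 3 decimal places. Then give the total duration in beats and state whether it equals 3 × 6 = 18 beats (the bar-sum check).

1) 0.0ms=0b +2142.857ms=3b
2) 2142.857ms=3b +1071.429ms=3/2b
3) 3214.286ms=9/2b +1071.429ms=3/2b
4) 4285.714ms=6b +612.245ms=6/7b
5) 4897.959ms=48/7b +612.245ms=6/7b
6) 5510.204ms=54/7b +612.245ms=6/7b
7) 6122.449ms=60/7b +1224.49ms=12/7b
8) 7346.939ms=72/7b +612.245ms=6/7b
9) 7959.184ms=78/7b +612.245ms=6/7b
10) 8571.429ms=12b +2142.857ms=3b
11) 10714.286ms=15b +2142.857ms=3b
Σ=18b of 18 (84bpm 6/8) — PASS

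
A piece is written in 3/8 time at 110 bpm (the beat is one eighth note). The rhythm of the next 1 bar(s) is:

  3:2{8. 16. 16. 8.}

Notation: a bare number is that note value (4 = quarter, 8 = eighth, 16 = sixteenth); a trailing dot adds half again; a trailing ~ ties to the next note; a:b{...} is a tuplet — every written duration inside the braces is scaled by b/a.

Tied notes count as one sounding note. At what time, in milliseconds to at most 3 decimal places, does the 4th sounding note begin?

1. 0.0ms @ 0 + 545.455ms (1)
2. 545.455ms @ 1 + 272.727ms (1/2)
3. 818.182ms @ 3/2 + 272.727ms (1/2)
4. 1090.909ms @ 2 + 545.455ms (1)

note 4 onset = 2b = 1090.909ms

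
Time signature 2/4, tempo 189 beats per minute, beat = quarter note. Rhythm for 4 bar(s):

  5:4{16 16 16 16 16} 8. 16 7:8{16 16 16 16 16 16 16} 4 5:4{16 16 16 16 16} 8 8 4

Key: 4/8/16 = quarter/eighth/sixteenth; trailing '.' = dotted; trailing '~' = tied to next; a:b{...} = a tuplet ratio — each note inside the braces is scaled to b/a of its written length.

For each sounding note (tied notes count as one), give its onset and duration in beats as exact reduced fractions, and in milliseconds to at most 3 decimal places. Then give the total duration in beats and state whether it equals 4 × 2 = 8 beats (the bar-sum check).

1) 0.0ms=0b +63.492ms=1/5b
2) 63.492ms=1/5b +63.492ms=1/5b
3) 126.984ms=2/5b +63.492ms=1/5b
4) 190.476ms=3/5b +63.492ms=1/5b
5) 253.968ms=4/5b +63.492ms=1/5b
6) 317.46ms=1b +238.095ms=3/4b
7) 555.556ms=7/4b +79.365ms=1/4b
8) 634.921ms=2b +90.703ms=2/7b
9) 725.624ms=16/7b +90.703ms=2/7b
10) 816.327ms=18/7b +90.703ms=2/7b
11) 907.029ms=20/7b +90.703ms=2/7b
12) 997.732ms=22/7b +90.703ms=2/7b
13) 1088.435ms=24/7b +90.703ms=2/7b
14) 1179.138ms=26/7b +90.703ms=2/7b
15) 1269.841ms=4b +317.46ms=1b
16) 1587.302ms=5b +63.492ms=1/5b
17) 1650.794ms=26/5b +63.492ms=1/5b
18) 1714.286ms=27/5b +63.492ms=1/5b
19) 1777.778ms=28/5b +63.492ms=1/5b
20) 1841.27ms=29/5b +63.492ms=1/5b
21) 1904.762ms=6b +158.73ms=1/2b
22) 2063.492ms=13/2b +158.73ms=1/2b
23) 2222.222ms=7b +317.46ms=1b
Σ=8b of 8 (189bpm 2/4) — PASS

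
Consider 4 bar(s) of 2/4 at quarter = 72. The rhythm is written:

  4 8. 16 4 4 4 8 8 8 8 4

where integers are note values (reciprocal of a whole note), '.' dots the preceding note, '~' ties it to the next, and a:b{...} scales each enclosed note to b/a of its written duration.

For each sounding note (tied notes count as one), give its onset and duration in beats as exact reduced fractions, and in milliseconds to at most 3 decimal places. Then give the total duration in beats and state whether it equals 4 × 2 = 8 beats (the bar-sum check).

1) 0.0ms=0b +833.333ms=1b
2) 833.333ms=1b +625.0ms=3/4b
3) 1458.333ms=7/4b +208.333ms=1/4b
4) 1666.667ms=2b +833.333ms=1b
5) 2500.0ms=3b +833.333ms=1b
6) 3333.333ms=4b +833.333ms=1b
7) 4166.667ms=5b +416.667ms=1/2b
8) 4583.333ms=11/2b +416.667ms=1/2b
9) 5000.0ms=6b +416.667ms=1/2b
10) 5416.667ms=13/2b +416.667ms=1/2b
11) 5833.333ms=7b +833.333ms=1b
Σ=8b of 8 (72bpm 2/4) — PASS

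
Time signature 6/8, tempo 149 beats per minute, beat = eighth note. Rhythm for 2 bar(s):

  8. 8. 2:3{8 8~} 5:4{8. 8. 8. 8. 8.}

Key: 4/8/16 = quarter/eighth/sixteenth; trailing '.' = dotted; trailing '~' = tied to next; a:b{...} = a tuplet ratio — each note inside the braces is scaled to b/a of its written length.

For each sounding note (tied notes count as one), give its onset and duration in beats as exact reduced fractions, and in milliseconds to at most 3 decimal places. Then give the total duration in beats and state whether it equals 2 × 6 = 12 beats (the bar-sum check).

1) 0.0ms=0b +604.027ms=3/2b
2) 604.027ms=3/2b +604.027ms=3/2b
3) 1208.054ms=3b +604.027ms=3/2b
4) 1812.081ms=9/2b +1087.248ms=27/10b
5) 2899.329ms=36/5b +483.221ms=6/5b
6) 3382.55ms=42/5b +483.221ms=6/5b
7) 3865.772ms=48/5b +483.221ms=6/5b
8) 4348.993ms=54/5b +483.221ms=6/5b
Σ=12b of 12 (149bpm 6/8) — PASS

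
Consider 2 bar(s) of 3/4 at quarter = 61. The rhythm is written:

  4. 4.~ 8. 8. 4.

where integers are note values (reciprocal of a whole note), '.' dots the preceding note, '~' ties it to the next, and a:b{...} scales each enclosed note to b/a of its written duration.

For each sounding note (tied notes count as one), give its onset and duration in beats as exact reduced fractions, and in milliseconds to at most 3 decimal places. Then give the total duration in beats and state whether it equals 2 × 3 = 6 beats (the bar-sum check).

1) 0.0ms=0b +1475.41ms=3/2b
2) 1475.41ms=3/2b +2213.115ms=9/4b
3) 3688.525ms=15/4b +737.705ms=3/4b
4) 4426.23ms=9/2b +1475.41ms=3/2b
Σ=6b of 6 (61bpm 3/4) — PASS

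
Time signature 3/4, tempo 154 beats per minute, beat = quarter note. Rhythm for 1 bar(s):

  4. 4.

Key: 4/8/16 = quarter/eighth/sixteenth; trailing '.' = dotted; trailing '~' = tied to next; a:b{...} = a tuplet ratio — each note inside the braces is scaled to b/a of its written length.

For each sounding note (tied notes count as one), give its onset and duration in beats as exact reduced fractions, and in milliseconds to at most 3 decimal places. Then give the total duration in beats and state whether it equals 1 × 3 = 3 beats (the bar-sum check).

1) 0.0ms=0b +584.416ms=3/2b
2) 584.416ms=3/2b +584.416ms=3/2b
Σ=3b of 3 (154bpm 3/4) — PASS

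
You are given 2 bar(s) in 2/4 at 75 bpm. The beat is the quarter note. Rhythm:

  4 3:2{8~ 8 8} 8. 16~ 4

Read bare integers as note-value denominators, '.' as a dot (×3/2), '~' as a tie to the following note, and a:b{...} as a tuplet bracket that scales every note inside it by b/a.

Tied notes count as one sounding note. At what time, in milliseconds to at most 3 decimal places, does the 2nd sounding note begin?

note 2 onset = 1b = 800.0ms

1. 0.0ms @ 0 + 800.0ms (1)
2. 800.0ms @ 1 + 533.333ms (2/3)
3. 1333.333ms @ 5/3 + 266.667ms (1/3)
4. 1600.0ms @ 2 + 600.0ms (3/4)
5. 2200.0ms @ 11/4 + 1000.0ms (5/4)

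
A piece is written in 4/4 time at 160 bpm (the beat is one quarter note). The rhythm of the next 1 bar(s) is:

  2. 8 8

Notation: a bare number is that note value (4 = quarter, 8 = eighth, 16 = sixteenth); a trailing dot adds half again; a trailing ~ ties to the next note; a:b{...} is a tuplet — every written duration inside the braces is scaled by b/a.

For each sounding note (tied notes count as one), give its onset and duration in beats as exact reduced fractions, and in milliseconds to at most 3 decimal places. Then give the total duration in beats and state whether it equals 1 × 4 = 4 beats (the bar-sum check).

1) 0.0ms=0b +1125.0ms=3b
2) 1125.0ms=3b +187.5ms=1/2b
3) 1312.5ms=7/2b +187.5ms=1/2b
Σ=4b of 4 (160bpm 4/4) — PASS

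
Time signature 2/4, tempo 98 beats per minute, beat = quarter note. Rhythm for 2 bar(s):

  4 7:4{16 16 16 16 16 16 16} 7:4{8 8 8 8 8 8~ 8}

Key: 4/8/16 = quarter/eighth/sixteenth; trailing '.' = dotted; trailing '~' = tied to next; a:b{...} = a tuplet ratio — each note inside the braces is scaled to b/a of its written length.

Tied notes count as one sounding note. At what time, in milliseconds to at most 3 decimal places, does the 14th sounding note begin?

1. 0.0ms @ 0 + 612.245ms (1)
2. 612.245ms @ 1 + 87.464ms (1/7)
3. 699.708ms @ 8/7 + 87.464ms (1/7)
4. 787.172ms @ 9/7 + 87.464ms (1/7)
5. 874.636ms @ 10/7 + 87.464ms (1/7)
6. 962.099ms @ 11/7 + 87.464ms (1/7)
7. 1049.563ms @ 12/7 + 87.464ms (1/7)
8. 1137.026ms @ 13/7 + 87.464ms (1/7)
9. 1224.49ms @ 2 + 174.927ms (2/7)
10. 1399.417ms @ 16/7 + 174.927ms (2/7)
11. 1574.344ms @ 18/7 + 174.927ms (2/7)
12. 1749.271ms @ 20/7 + 174.927ms (2/7)
13. 1924.198ms @ 22/7 + 174.927ms (2/7)
14. 2099.125ms @ 24/7 + 349.854ms (4/7)

note 14 onset = 24/7b = 2099.125ms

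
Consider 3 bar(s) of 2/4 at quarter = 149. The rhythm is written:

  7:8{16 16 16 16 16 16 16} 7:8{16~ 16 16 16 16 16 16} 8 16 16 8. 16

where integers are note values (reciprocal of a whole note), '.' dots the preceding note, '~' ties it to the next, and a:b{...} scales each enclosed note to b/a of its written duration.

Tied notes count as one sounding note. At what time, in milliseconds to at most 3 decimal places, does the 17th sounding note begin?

note 17 onset = 5b = 2013.423ms

1. 0.0ms @ 0 + 115.053ms (2/7)
2. 115.053ms @ 2/7 + 115.053ms (2/7)
3. 230.105ms @ 4/7 + 115.053ms (2/7)
4. 345.158ms @ 6/7 + 115.053ms (2/7)
5. 460.211ms @ 8/7 + 115.053ms (2/7)
6. 575.264ms @ 10/7 + 115.053ms (2/7)
7. 690.316ms @ 12/7 + 115.053ms (2/7)
8. 805.369ms @ 2 + 230.105ms (4/7)
9. 1035.475ms @ 18/7 + 115.053ms (2/7)
10. 1150.527ms @ 20/7 + 115.053ms (2/7)
11. 1265.58ms @ 22/7 + 115.053ms (2/7)
12. 1380.633ms @ 24/7 + 115.053ms (2/7)
13. 1495.686ms @ 26/7 + 115.053ms (2/7)
14. 1610.738ms @ 4 + 201.342ms (1/2)
15. 1812.081ms @ 9/2 + 100.671ms (1/4)
16. 1912.752ms @ 19/4 + 100.671ms (1/4)
17. 2013.423ms @ 5 + 302.013ms (3/4)
18. 2315.436ms @ 23/4 + 100.671ms (1/4)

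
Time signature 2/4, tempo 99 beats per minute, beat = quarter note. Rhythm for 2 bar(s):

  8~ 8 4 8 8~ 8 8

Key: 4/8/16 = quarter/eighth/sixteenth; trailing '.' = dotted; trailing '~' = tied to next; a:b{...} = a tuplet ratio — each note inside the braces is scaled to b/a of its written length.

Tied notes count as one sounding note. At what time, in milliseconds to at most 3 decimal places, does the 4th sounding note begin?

note 4 onset = 5/2b = 1515.152ms

1. 0.0ms @ 0 + 606.061ms (1)
2. 606.061ms @ 1 + 606.061ms (1)
3. 1212.121ms @ 2 + 303.03ms (1/2)
4. 1515.152ms @ 5/2 + 606.061ms (1)
5. 2121.212ms @ 7/2 + 303.03ms (1/2)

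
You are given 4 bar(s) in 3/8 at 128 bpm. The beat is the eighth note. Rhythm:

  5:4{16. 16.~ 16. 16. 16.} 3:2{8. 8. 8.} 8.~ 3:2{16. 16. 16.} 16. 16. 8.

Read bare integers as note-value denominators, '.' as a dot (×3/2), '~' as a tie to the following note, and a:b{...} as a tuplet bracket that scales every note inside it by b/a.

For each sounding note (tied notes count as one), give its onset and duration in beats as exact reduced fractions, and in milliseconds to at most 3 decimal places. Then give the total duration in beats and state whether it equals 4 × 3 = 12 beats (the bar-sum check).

1) 0.0ms=0b +281.25ms=3/5b
2) 281.25ms=3/5b +562.5ms=6/5b
3) 843.75ms=9/5b +281.25ms=3/5b
4) 1125.0ms=12/5b +281.25ms=3/5b
5) 1406.25ms=3b +468.75ms=1b
6) 1875.0ms=4b +468.75ms=1b
7) 2343.75ms=5b +468.75ms=1b
8) 2812.5ms=6b +937.5ms=2b
9) 3750.0ms=8b +234.375ms=1/2b
10) 3984.375ms=17/2b +234.375ms=1/2b
11) 4218.75ms=9b +351.562ms=3/4b
12) 4570.312ms=39/4b +351.562ms=3/4b
13) 4921.875ms=21/2b +703.125ms=3/2b
Σ=12b of 12 (128bpm 3/8) — PASS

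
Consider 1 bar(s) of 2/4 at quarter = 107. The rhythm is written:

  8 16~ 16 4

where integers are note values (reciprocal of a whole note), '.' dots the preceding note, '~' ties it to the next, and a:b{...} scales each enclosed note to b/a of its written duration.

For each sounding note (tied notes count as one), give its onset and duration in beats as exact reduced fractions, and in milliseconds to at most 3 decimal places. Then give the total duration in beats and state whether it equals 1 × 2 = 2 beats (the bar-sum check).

1) 0.0ms=0b +280.374ms=1/2b
2) 280.374ms=1/2b +280.374ms=1/2b
3) 560.748ms=1b +560.748ms=1b
Σ=2b of 2 (107bpm 2/4) — PASS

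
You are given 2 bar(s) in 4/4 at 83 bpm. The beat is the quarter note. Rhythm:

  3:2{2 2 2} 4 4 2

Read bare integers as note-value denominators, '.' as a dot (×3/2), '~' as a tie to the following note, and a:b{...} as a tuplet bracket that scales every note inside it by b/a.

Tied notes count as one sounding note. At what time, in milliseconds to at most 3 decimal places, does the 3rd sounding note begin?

1. 0.0ms @ 0 + 963.855ms (4/3)
2. 963.855ms @ 4/3 + 963.855ms (4/3)
3. 1927.711ms @ 8/3 + 963.855ms (4/3)
4. 2891.566ms @ 4 + 722.892ms (1)
5. 3614.458ms @ 5 + 722.892ms (1)
6. 4337.349ms @ 6 + 1445.783ms (2)

note 3 onset = 8/3b = 1927.711ms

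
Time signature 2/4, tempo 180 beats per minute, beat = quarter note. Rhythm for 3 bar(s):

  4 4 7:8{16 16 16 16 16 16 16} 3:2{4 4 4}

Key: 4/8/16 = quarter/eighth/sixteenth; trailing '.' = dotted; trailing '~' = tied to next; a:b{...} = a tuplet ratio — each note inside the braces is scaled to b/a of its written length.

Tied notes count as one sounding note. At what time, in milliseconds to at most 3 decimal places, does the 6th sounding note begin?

1. 0.0ms @ 0 + 333.333ms (1)
2. 333.333ms @ 1 + 333.333ms (1)
3. 666.667ms @ 2 + 95.238ms (2/7)
4. 761.905ms @ 16/7 + 95.238ms (2/7)
5. 857.143ms @ 18/7 + 95.238ms (2/7)
6. 952.381ms @ 20/7 + 95.238ms (2/7)
7. 1047.619ms @ 22/7 + 95.238ms (2/7)
8. 1142.857ms @ 24/7 + 95.238ms (2/7)
9. 1238.095ms @ 26/7 + 95.238ms (2/7)
10. 1333.333ms @ 4 + 222.222ms (2/3)
11. 1555.556ms @ 14/3 + 222.222ms (2/3)
12. 1777.778ms @ 16/3 + 222.222ms (2/3)

note 6 onset = 20/7b = 952.381ms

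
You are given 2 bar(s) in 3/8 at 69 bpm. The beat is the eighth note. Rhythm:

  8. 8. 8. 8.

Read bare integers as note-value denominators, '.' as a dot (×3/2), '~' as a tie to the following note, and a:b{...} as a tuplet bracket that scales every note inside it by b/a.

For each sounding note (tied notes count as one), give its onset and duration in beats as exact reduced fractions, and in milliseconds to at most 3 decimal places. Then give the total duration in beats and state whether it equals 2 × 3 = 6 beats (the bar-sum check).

1) 0.0ms=0b +1304.348ms=3/2b
2) 1304.348ms=3/2b +1304.348ms=3/2b
3) 2608.696ms=3b +1304.348ms=3/2b
4) 3913.043ms=9/2b +1304.348ms=3/2b
Σ=6b of 6 (69bpm 3/8) — PASS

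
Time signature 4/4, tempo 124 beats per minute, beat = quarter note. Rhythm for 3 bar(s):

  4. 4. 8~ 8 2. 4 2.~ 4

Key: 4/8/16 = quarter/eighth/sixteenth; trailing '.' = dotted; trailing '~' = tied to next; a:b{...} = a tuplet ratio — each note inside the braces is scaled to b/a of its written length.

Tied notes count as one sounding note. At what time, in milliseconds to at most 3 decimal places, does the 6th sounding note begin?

note 6 onset = 8b = 3870.968ms

1. 0.0ms @ 0 + 725.806ms (3/2)
2. 725.806ms @ 3/2 + 725.806ms (3/2)
3. 1451.613ms @ 3 + 483.871ms (1)
4. 1935.484ms @ 4 + 1451.613ms (3)
5. 3387.097ms @ 7 + 483.871ms (1)
6. 3870.968ms @ 8 + 1935.484ms (4)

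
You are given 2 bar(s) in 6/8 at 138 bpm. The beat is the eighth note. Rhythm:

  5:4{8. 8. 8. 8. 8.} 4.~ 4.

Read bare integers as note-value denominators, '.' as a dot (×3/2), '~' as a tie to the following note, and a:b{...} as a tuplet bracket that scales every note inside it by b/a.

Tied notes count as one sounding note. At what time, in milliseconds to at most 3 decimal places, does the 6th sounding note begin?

note 6 onset = 6b = 2608.696ms

1. 0.0ms @ 0 + 521.739ms (6/5)
2. 521.739ms @ 6/5 + 521.739ms (6/5)
3. 1043.478ms @ 12/5 + 521.739ms (6/5)
4. 1565.217ms @ 18/5 + 521.739ms (6/5)
5. 2086.957ms @ 24/5 + 521.739ms (6/5)
6. 2608.696ms @ 6 + 2608.696ms (6)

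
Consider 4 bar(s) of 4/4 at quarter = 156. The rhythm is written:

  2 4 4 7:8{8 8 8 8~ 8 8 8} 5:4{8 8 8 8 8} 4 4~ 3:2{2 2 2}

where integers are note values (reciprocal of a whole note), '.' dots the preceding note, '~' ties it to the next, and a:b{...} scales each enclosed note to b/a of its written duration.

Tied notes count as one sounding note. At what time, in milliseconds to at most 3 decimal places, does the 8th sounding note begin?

note 8 onset = 48/7b = 2637.363ms

1. 0.0ms @ 0 + 769.231ms (2)
2. 769.231ms @ 2 + 384.615ms (1)
3. 1153.846ms @ 3 + 384.615ms (1)
4. 1538.462ms @ 4 + 219.78ms (4/7)
5. 1758.242ms @ 32/7 + 219.78ms (4/7)
6. 1978.022ms @ 36/7 + 219.78ms (4/7)
7. 2197.802ms @ 40/7 + 439.56ms (8/7)
8. 2637.363ms @ 48/7 + 219.78ms (4/7)
9. 2857.143ms @ 52/7 + 219.78ms (4/7)
10. 3076.923ms @ 8 + 153.846ms (2/5)
11. 3230.769ms @ 42/5 + 153.846ms (2/5)
12. 3384.615ms @ 44/5 + 153.846ms (2/5)
13. 3538.462ms @ 46/5 + 153.846ms (2/5)
14. 3692.308ms @ 48/5 + 153.846ms (2/5)
15. 3846.154ms @ 10 + 384.615ms (1)
16. 4230.769ms @ 11 + 897.436ms (7/3)
17. 5128.205ms @ 40/3 + 512.821ms (4/3)
18. 5641.026ms @ 44/3 + 512.821ms (4/3)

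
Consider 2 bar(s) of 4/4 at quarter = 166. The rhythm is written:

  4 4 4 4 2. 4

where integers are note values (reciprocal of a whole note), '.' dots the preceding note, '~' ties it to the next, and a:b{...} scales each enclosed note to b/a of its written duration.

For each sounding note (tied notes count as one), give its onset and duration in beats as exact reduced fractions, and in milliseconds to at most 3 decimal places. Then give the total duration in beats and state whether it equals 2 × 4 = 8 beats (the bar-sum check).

1) 0.0ms=0b +361.446ms=1b
2) 361.446ms=1b +361.446ms=1b
3) 722.892ms=2b +361.446ms=1b
4) 1084.337ms=3b +361.446ms=1b
5) 1445.783ms=4b +1084.337ms=3b
6) 2530.12ms=7b +361.446ms=1b
Σ=8b of 8 (166bpm 4/4) — PASS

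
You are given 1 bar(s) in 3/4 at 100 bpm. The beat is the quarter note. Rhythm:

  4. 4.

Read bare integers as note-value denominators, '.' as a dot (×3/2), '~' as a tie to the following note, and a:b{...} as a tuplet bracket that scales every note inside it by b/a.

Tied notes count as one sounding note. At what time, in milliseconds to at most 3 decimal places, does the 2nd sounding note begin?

1. 0.0ms @ 0 + 900.0ms (3/2)
2. 900.0ms @ 3/2 + 900.0ms (3/2)

note 2 onset = 3/2b = 900.0ms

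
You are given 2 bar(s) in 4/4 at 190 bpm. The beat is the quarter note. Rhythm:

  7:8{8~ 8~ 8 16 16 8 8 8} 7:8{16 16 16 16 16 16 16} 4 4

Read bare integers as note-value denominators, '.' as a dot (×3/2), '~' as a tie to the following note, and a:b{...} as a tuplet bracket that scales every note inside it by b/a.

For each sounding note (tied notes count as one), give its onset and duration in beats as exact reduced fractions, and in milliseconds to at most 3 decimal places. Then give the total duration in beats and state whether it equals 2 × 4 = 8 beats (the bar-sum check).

1) 0.0ms=0b +541.353ms=12/7b
2) 541.353ms=12/7b +90.226ms=2/7b
3) 631.579ms=2b +90.226ms=2/7b
4) 721.805ms=16/7b +180.451ms=4/7b
5) 902.256ms=20/7b +180.451ms=4/7b
6) 1082.707ms=24/7b +180.451ms=4/7b
7) 1263.158ms=4b +90.226ms=2/7b
8) 1353.383ms=30/7b +90.226ms=2/7b
9) 1443.609ms=32/7b +90.226ms=2/7b
10) 1533.835ms=34/7b +90.226ms=2/7b
11) 1624.06ms=36/7b +90.226ms=2/7b
12) 1714.286ms=38/7b +90.226ms=2/7b
13) 1804.511ms=40/7b +90.226ms=2/7b
14) 1894.737ms=6b +315.789ms=1b
15) 2210.526ms=7b +315.789ms=1b
Σ=8b of 8 (190bpm 4/4) — PASS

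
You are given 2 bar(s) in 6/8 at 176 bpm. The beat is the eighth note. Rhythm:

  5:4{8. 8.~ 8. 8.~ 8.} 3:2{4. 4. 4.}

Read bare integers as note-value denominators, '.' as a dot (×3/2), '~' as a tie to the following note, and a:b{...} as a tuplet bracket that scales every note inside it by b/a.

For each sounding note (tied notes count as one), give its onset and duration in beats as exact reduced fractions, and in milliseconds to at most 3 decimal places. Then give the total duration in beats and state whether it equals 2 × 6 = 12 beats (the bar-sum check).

1) 0.0ms=0b +409.091ms=6/5b
2) 409.091ms=6/5b +818.182ms=12/5b
3) 1227.273ms=18/5b +818.182ms=12/5b
4) 2045.455ms=6b +681.818ms=2b
5) 2727.273ms=8b +681.818ms=2b
6) 3409.091ms=10b +681.818ms=2b
Σ=12b of 12 (176bpm 6/8) — PASS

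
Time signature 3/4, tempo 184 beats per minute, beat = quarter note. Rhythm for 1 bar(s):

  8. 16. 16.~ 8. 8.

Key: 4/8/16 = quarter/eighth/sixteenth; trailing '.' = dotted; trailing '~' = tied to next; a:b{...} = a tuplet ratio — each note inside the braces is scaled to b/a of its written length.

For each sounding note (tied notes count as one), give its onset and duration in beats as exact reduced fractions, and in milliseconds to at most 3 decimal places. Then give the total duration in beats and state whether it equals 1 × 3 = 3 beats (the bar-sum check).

1) 0.0ms=0b +244.565ms=3/4b
2) 244.565ms=3/4b +122.283ms=3/8b
3) 366.848ms=9/8b +366.848ms=9/8b
4) 733.696ms=9/4b +244.565ms=3/4b
Σ=3b of 3 (184bpm 3/4) — PASS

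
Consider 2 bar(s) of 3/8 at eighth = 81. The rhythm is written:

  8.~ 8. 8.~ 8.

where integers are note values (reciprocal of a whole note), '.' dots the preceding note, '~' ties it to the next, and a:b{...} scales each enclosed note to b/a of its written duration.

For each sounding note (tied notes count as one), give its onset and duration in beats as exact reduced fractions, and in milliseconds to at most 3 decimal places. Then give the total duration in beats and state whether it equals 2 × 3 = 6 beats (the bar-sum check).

1) 0.0ms=0b +2222.222ms=3b
2) 2222.222ms=3b +2222.222ms=3b
Σ=6b of 6 (81bpm 3/8) — PASS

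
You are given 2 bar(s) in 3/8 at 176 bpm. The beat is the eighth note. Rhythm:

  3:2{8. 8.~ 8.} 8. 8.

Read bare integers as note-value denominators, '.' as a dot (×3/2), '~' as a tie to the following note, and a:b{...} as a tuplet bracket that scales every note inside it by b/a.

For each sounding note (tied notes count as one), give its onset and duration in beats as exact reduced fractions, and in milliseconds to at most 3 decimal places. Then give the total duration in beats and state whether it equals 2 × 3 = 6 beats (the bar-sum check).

1) 0.0ms=0b +340.909ms=1b
2) 340.909ms=1b +681.818ms=2b
3) 1022.727ms=3b +511.364ms=3/2b
4) 1534.091ms=9/2b +511.364ms=3/2b
Σ=6b of 6 (176bpm 3/8) — PASS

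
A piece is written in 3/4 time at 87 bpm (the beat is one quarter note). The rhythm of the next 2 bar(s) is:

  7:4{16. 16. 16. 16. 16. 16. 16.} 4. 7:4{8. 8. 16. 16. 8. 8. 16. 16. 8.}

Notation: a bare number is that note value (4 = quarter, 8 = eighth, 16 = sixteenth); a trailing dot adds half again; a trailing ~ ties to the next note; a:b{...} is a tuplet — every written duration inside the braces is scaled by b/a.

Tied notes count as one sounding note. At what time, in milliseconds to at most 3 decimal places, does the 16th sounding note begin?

note 16 onset = 75/14b = 3694.581ms

1. 0.0ms @ 0 + 147.783ms (3/14)
2. 147.783ms @ 3/14 + 147.783ms (3/14)
3. 295.567ms @ 3/7 + 147.783ms (3/14)
4. 443.35ms @ 9/14 + 147.783ms (3/14)
5. 591.133ms @ 6/7 + 147.783ms (3/14)
6. 738.916ms @ 15/14 + 147.783ms (3/14)
7. 886.7ms @ 9/7 + 147.783ms (3/14)
8. 1034.483ms @ 3/2 + 1034.483ms (3/2)
9. 2068.966ms @ 3 + 295.567ms (3/7)
10. 2364.532ms @ 24/7 + 295.567ms (3/7)
11. 2660.099ms @ 27/7 + 147.783ms (3/14)
12. 2807.882ms @ 57/14 + 147.783ms (3/14)
13. 2955.665ms @ 30/7 + 295.567ms (3/7)
14. 3251.232ms @ 33/7 + 295.567ms (3/7)
15. 3546.798ms @ 36/7 + 147.783ms (3/14)
16. 3694.581ms @ 75/14 + 147.783ms (3/14)
17. 3842.365ms @ 39/7 + 295.567ms (3/7)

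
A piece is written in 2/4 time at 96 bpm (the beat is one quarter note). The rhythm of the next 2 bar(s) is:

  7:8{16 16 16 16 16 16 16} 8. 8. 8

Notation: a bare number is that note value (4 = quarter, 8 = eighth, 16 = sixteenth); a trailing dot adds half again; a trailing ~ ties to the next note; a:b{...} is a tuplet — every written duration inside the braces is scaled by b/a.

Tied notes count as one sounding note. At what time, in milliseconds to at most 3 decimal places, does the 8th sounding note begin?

note 8 onset = 2b = 1250.0ms

1. 0.0ms @ 0 + 178.571ms (2/7)
2. 178.571ms @ 2/7 + 178.571ms (2/7)
3. 357.143ms @ 4/7 + 178.571ms (2/7)
4. 535.714ms @ 6/7 + 178.571ms (2/7)
5. 714.286ms @ 8/7 + 178.571ms (2/7)
6. 892.857ms @ 10/7 + 178.571ms (2/7)
7. 1071.429ms @ 12/7 + 178.571ms (2/7)
8. 1250.0ms @ 2 + 468.75ms (3/4)
9. 1718.75ms @ 11/4 + 468.75ms (3/4)
10. 2187.5ms @ 7/2 + 312.5ms (1/2)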